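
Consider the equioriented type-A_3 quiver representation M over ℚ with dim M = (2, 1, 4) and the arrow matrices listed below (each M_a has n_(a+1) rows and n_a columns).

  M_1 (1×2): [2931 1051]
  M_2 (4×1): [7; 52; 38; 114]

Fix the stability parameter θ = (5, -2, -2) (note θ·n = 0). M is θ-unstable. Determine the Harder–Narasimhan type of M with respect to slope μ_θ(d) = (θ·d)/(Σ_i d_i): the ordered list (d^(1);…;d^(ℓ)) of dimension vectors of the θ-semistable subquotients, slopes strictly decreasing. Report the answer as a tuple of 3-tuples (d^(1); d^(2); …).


Barcode: M ≅ I[1,1], I[1,3], I[3,3]^3. HN layers by μ_θ (3 steps, strictly decreasing):
  μ^(1)=5; μ^(2)=1/3; μ^(3)=-2

((1, 0, 0); (1, 1, 1); (0, 0, 3))


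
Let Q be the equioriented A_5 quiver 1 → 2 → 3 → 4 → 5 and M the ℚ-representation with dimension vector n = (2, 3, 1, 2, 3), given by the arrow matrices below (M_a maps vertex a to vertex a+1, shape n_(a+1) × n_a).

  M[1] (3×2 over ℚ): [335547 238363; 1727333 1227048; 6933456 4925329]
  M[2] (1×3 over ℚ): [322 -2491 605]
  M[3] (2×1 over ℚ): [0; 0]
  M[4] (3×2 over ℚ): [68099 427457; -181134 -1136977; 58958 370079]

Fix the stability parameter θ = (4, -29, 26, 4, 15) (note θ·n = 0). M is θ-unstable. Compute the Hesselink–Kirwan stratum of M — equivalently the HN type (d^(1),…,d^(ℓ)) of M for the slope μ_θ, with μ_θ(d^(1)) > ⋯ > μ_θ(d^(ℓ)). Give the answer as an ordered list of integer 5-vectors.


Via rank(M_{q-1}∘⋯∘M_p): M ≅ I[1,2], I[1,3], I[2,2], I[4,5]^2, I[5,5].
μ_θ-semistable layers: μ^(1)=26; μ^(2)=15; μ^(3)=4; μ^(4)=-25/2; μ^(5)=-29

((0, 0, 1, 0, 0); (0, 0, 0, 0, 3); (0, 0, 0, 2, 0); (2, 2, 0, 0, 0); (0, 1, 0, 0, 0))


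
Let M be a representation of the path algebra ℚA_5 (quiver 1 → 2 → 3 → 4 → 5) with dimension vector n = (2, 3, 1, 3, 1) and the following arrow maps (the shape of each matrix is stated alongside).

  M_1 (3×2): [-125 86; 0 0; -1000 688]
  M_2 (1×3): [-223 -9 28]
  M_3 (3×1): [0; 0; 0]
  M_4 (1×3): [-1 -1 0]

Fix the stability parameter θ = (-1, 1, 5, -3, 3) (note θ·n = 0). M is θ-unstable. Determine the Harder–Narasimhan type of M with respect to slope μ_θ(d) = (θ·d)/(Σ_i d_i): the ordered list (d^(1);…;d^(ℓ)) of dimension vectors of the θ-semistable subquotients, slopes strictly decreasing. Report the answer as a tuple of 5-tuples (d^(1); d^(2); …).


Barcode: M ≅ I[1,1], I[1,3], I[2,2]^2, I[4,4]^2, I[4,5]. HN layers by μ_θ (5 steps, strictly decreasing):
  μ^(1)=5; μ^(2)=3; μ^(3)=1; μ^(4)=-1; μ^(5)=-3

((0, 0, 1, 0, 0); (0, 0, 0, 0, 1); (0, 3, 0, 0, 0); (2, 0, 0, 0, 0); (0, 0, 0, 3, 0))


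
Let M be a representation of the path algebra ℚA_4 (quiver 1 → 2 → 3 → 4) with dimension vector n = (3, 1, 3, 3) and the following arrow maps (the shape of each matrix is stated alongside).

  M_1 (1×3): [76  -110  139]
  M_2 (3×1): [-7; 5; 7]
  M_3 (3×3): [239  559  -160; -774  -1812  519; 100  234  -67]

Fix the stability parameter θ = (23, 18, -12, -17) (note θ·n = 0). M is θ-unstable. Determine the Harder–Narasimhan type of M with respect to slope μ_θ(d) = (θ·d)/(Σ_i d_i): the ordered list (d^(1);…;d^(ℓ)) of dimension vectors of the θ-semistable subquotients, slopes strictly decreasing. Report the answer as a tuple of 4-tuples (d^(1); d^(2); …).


Barcode: M ≅ I[1,1]^2, I[1,4], I[3,3], I[3,4], I[4,4]. HN layers by μ_θ (5 steps, strictly decreasing):
  μ^(1)=23; μ^(2)=3; μ^(3)=-12; μ^(4)=-29/2; μ^(5)=-17

((2, 0, 0, 0); (1, 1, 1, 1); (0, 0, 1, 0); (0, 0, 1, 1); (0, 0, 0, 1))


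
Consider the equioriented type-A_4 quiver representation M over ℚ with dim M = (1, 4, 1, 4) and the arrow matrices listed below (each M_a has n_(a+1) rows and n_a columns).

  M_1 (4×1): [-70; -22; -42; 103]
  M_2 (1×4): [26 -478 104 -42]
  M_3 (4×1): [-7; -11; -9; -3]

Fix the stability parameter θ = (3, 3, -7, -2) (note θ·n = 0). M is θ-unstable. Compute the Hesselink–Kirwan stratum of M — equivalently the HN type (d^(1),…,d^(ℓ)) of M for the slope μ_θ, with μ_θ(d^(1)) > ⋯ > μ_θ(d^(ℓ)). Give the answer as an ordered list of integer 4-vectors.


Barcode: M ≅ I[1,4], I[2,2]^3, I[4,4]^3. HN layers by μ_θ (3 steps, strictly decreasing):
  μ^(1)=3; μ^(2)=-3/4; μ^(3)=-2

((0, 3, 0, 0); (1, 1, 1, 1); (0, 0, 0, 3))


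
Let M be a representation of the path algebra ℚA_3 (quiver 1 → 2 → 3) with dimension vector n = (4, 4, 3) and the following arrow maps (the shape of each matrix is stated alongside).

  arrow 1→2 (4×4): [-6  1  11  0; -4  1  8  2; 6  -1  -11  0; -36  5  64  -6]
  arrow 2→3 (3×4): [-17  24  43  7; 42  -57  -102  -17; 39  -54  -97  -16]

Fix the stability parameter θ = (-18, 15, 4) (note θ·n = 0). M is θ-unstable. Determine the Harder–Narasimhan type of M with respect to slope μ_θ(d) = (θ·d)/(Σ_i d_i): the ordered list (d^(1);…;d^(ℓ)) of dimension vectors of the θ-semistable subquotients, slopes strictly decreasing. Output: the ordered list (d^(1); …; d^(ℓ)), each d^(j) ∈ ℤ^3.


Barcode: M ≅ I[1,1]^2, I[1,2], I[1,3], I[2,3]^2. HN layers by μ_θ (3 steps, strictly decreasing):
  μ^(1)=15; μ^(2)=19/2; μ^(3)=-18

((0, 1, 0); (0, 3, 3); (4, 0, 0))


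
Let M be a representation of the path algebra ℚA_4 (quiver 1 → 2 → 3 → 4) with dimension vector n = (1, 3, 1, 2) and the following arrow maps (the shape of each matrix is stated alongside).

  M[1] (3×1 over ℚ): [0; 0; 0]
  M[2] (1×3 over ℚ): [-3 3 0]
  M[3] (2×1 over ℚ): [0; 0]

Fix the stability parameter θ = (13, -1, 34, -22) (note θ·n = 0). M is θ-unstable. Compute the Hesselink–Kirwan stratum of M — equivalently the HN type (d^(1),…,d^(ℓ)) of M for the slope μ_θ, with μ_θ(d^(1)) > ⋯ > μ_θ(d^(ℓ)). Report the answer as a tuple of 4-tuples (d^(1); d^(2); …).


Interval decomposition of M: I[1,1], I[2,2]^2, I[2,3], I[4,4]^2.
HN type (ℓ=4): μ^(1)=34; μ^(2)=13; μ^(3)=-1; μ^(4)=-22

((0, 0, 1, 0); (1, 0, 0, 0); (0, 3, 0, 0); (0, 0, 0, 2))


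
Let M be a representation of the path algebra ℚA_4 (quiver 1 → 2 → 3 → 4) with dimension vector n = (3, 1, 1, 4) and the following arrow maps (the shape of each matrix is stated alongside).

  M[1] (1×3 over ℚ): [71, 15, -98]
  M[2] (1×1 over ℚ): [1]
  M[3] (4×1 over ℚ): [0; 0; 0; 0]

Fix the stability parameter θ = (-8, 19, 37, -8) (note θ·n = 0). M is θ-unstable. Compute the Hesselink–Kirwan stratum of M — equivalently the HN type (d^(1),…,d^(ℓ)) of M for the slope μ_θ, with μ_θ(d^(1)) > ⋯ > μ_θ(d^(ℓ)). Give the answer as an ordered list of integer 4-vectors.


Barcode: M ≅ I[1,1]^2, I[1,3], I[4,4]^4. HN layers by μ_θ (3 steps, strictly decreasing):
  μ^(1)=37; μ^(2)=19; μ^(3)=-8

((0, 0, 1, 0); (0, 1, 0, 0); (3, 0, 0, 4))


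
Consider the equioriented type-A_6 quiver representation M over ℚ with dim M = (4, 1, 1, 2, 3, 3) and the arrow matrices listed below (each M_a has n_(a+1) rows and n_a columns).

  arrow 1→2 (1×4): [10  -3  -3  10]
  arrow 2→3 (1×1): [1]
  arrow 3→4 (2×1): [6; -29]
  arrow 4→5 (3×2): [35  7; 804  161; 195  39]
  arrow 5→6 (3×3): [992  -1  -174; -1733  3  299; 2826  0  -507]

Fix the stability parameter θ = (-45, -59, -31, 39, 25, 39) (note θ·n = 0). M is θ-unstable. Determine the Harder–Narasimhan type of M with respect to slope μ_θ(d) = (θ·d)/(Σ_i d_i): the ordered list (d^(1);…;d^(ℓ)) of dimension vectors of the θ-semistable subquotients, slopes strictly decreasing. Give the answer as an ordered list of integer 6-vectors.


Via rank(M_{q-1}∘⋯∘M_p): M ≅ I[1,1]^3, I[1,6], I[4,6], I[5,6].
μ_θ-semistable layers: μ^(1)=39; μ^(2)=32; μ^(3)=25; μ^(4)=-31; μ^(5)=-45; μ^(6)=-52

((0, 0, 0, 0, 0, 3); (0, 0, 0, 2, 2, 0); (0, 0, 0, 0, 1, 0); (0, 0, 1, 0, 0, 0); (3, 0, 0, 0, 0, 0); (1, 1, 0, 0, 0, 0))


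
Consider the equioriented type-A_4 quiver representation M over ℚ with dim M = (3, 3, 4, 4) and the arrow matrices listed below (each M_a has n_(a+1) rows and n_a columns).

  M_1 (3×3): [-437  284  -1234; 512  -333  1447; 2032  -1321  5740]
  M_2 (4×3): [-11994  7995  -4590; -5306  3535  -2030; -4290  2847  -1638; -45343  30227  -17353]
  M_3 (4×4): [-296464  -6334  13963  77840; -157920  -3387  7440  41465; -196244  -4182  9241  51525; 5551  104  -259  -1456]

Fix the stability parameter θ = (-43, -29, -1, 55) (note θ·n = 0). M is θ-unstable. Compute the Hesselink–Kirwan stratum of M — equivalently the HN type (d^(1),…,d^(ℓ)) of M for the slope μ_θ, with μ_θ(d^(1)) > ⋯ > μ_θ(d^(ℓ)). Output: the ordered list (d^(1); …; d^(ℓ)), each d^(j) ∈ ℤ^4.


Via rank(M_{q-1}∘⋯∘M_p): M ≅ I[1,2], I[1,4]^2, I[3,4]^2.
μ_θ-semistable layers: μ^(1)=55; μ^(2)=-1; μ^(3)=-29; μ^(4)=-43

((0, 0, 0, 4); (0, 0, 4, 0); (0, 3, 0, 0); (3, 0, 0, 0))


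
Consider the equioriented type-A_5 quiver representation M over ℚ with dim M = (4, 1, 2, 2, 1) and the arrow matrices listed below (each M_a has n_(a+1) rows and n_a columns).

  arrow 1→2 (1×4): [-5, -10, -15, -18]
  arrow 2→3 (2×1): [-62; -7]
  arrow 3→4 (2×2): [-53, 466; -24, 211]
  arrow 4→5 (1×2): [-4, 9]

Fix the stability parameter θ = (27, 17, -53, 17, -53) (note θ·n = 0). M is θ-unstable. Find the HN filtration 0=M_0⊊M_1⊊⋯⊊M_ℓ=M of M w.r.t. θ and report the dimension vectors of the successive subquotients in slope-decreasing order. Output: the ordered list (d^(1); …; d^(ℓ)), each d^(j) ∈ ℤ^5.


Interval decomposition of M: I[1,1]^3, I[1,5], I[3,4].
HN type (ℓ=4): μ^(1)=27; μ^(2)=17; μ^(3)=-9; μ^(4)=-53

((3, 0, 0, 0, 0); (0, 0, 0, 1, 0); (1, 1, 1, 1, 1); (0, 0, 1, 0, 0))


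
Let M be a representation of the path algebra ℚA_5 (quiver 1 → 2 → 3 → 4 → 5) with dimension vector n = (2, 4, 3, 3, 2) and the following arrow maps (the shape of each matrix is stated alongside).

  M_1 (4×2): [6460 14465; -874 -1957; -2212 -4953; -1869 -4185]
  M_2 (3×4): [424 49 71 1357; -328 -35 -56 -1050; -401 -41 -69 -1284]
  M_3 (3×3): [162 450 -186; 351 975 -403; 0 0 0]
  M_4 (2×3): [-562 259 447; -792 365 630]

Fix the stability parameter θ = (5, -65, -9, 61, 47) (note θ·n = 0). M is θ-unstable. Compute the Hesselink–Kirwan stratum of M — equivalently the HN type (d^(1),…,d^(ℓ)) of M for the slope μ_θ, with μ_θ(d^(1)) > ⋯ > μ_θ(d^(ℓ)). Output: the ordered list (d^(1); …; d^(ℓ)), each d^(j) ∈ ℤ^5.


Interval decomposition of M: I[1,3], I[1,5], I[2,2], I[2,3], I[4,4], I[4,5].
HN type (ℓ=5): μ^(1)=61; μ^(2)=54; μ^(3)=-9; μ^(4)=-30; μ^(5)=-65

((0, 0, 0, 1, 0); (0, 0, 0, 2, 2); (0, 0, 3, 0, 0); (2, 2, 0, 0, 0); (0, 2, 0, 0, 0))


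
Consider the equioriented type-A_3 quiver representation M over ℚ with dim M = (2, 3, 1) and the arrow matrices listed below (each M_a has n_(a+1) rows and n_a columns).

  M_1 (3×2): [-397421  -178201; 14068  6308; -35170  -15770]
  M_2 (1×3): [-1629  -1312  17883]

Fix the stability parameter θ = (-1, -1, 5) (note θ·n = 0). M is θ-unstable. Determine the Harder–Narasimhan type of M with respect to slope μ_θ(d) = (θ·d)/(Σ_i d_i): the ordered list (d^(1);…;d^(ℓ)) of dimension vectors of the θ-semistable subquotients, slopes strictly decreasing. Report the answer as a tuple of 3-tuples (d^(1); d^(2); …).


Barcode: M ≅ I[1,1], I[1,3], I[2,2]^2. HN layers by μ_θ (2 steps, strictly decreasing):
  μ^(1)=5; μ^(2)=-1

((0, 0, 1); (2, 3, 0))


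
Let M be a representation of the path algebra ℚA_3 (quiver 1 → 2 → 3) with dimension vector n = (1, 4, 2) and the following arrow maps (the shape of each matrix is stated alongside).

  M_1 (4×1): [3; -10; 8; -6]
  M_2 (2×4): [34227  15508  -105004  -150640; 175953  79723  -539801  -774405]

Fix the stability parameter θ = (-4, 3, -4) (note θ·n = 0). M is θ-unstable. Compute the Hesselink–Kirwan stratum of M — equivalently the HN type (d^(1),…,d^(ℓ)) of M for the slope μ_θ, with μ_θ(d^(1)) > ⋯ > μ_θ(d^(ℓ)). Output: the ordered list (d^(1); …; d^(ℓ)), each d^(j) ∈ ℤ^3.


Via rank(M_{q-1}∘⋯∘M_p): M ≅ I[1,3], I[2,2]^2, I[2,3].
μ_θ-semistable layers: μ^(1)=3; μ^(2)=-1/2; μ^(3)=-4

((0, 2, 0); (0, 2, 2); (1, 0, 0))


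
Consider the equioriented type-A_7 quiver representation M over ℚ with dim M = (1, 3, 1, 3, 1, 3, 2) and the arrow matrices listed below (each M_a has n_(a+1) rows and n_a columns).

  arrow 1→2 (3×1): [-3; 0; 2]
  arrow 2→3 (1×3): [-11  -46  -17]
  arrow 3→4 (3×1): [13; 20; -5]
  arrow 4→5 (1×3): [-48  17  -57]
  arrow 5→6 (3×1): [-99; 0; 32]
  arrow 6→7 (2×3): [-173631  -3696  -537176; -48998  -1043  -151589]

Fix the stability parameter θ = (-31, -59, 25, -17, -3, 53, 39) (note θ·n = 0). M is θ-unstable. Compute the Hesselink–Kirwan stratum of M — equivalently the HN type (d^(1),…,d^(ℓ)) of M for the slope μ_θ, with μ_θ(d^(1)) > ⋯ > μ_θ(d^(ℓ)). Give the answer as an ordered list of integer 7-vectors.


Interval decomposition of M: I[1,7], I[2,2]^2, I[4,4]^2, I[6,6], I[6,7].
HN type (ℓ=6): μ^(1)=53; μ^(2)=46; μ^(3)=5/3; μ^(4)=-17; μ^(5)=-45; μ^(6)=-59

((0, 0, 0, 0, 0, 1, 0); (0, 0, 0, 0, 0, 2, 2); (0, 0, 1, 1, 1, 0, 0); (0, 0, 0, 2, 0, 0, 0); (1, 1, 0, 0, 0, 0, 0); (0, 2, 0, 0, 0, 0, 0))


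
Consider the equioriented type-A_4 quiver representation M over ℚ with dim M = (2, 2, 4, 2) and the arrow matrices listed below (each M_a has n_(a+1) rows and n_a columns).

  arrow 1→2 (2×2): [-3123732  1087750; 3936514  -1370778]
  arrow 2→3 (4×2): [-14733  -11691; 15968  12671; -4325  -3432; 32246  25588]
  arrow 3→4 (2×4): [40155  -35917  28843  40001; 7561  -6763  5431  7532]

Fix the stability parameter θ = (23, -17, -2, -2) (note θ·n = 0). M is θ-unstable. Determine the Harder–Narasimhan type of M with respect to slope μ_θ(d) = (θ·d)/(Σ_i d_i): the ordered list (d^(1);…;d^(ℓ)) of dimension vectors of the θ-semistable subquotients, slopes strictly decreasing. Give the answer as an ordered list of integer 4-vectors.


Via rank(M_{q-1}∘⋯∘M_p): M ≅ I[1,3]^2, I[3,4]^2.
μ_θ-semistable layers: μ^(1)=4/3; μ^(2)=-2

((2, 2, 2, 0); (0, 0, 2, 2))


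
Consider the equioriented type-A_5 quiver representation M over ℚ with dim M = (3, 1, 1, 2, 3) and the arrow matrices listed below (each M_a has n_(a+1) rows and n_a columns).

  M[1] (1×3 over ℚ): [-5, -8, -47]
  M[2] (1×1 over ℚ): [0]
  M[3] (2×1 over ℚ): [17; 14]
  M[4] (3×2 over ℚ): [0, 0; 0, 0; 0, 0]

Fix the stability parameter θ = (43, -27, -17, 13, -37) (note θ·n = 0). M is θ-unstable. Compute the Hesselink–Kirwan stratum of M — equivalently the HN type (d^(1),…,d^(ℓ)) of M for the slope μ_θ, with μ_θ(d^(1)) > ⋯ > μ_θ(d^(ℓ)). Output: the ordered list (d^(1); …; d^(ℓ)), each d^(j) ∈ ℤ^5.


Interval decomposition of M: I[1,1]^2, I[1,2], I[3,4], I[4,4], I[5,5]^3.
HN type (ℓ=5): μ^(1)=43; μ^(2)=13; μ^(3)=8; μ^(4)=-17; μ^(5)=-37

((2, 0, 0, 0, 0); (0, 0, 0, 2, 0); (1, 1, 0, 0, 0); (0, 0, 1, 0, 0); (0, 0, 0, 0, 3))


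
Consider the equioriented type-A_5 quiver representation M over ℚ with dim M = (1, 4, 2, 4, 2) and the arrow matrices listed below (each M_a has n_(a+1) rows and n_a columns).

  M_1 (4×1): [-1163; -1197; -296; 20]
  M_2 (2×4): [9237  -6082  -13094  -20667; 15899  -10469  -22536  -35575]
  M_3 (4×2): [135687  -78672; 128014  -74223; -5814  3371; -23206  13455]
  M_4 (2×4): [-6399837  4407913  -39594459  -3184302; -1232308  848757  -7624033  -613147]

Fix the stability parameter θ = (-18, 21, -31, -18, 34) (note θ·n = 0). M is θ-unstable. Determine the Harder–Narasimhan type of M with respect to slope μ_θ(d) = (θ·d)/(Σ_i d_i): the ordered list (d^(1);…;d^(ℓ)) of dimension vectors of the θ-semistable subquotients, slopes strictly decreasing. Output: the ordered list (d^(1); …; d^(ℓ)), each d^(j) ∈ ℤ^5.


Via rank(M_{q-1}∘⋯∘M_p): M ≅ I[1,5], I[2,2]^2, I[2,5], I[4,4]^2.
μ_θ-semistable layers: μ^(1)=34; μ^(2)=21; μ^(3)=-28/3; μ^(4)=-18

((0, 0, 0, 0, 2); (0, 2, 0, 0, 0); (0, 2, 2, 2, 0); (1, 0, 0, 2, 0))


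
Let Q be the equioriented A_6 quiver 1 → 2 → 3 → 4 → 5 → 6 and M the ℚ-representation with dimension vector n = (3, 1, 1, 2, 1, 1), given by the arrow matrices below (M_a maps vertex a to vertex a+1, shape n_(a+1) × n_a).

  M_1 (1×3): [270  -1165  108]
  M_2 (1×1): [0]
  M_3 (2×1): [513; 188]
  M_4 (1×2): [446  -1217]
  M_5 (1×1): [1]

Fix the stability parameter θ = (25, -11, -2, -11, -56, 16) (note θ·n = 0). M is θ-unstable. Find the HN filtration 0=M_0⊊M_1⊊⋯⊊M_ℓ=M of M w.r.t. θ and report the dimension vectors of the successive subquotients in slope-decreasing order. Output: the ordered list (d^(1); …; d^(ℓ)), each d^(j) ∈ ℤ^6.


Barcode: M ≅ I[1,1]^2, I[1,2], I[3,6], I[4,4]. HN layers by μ_θ (5 steps, strictly decreasing):
  μ^(1)=25; μ^(2)=16; μ^(3)=7; μ^(4)=-11; μ^(5)=-23

((2, 0, 0, 0, 0, 0); (0, 0, 0, 0, 0, 1); (1, 1, 0, 0, 0, 0); (0, 0, 0, 1, 0, 0); (0, 0, 1, 1, 1, 0))


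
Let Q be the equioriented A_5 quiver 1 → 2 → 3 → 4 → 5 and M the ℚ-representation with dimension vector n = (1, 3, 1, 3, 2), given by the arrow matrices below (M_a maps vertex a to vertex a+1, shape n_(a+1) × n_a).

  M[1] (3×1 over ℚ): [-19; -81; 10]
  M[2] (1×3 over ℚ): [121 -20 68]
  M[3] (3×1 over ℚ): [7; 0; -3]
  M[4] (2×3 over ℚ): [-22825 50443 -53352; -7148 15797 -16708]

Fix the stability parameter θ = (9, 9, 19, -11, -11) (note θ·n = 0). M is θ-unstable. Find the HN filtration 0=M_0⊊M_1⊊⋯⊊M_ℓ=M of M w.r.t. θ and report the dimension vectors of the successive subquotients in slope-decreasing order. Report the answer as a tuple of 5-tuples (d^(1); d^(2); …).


Interval decomposition of M: I[1,5], I[2,2]^2, I[4,4], I[4,5].
HN type (ℓ=3): μ^(1)=9; μ^(2)=3; μ^(3)=-11

((0, 2, 0, 0, 0); (1, 1, 1, 1, 1); (0, 0, 0, 2, 1))


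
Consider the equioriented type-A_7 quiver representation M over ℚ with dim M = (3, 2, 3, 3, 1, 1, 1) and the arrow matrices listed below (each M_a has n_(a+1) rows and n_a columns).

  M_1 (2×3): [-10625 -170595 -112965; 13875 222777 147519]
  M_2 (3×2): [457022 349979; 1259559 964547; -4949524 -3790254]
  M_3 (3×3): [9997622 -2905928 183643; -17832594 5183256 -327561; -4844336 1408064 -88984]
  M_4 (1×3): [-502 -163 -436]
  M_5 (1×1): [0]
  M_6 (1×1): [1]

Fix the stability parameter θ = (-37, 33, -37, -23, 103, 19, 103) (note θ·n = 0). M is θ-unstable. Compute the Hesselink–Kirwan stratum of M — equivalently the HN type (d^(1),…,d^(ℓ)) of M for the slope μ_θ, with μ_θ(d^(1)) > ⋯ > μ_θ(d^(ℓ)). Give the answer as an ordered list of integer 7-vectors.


Barcode: M ≅ I[1,1]^2, I[1,3], I[2,3], I[3,5], I[4,4]^2, I[6,7]. HN layers by μ_θ (5 steps, strictly decreasing):
  μ^(1)=103; μ^(2)=19; μ^(3)=-2; μ^(4)=-23; μ^(5)=-37

((0, 0, 0, 0, 1, 0, 1); (0, 0, 0, 0, 0, 1, 0); (0, 2, 2, 0, 0, 0, 0); (0, 0, 0, 3, 0, 0, 0); (3, 0, 1, 0, 0, 0, 0))


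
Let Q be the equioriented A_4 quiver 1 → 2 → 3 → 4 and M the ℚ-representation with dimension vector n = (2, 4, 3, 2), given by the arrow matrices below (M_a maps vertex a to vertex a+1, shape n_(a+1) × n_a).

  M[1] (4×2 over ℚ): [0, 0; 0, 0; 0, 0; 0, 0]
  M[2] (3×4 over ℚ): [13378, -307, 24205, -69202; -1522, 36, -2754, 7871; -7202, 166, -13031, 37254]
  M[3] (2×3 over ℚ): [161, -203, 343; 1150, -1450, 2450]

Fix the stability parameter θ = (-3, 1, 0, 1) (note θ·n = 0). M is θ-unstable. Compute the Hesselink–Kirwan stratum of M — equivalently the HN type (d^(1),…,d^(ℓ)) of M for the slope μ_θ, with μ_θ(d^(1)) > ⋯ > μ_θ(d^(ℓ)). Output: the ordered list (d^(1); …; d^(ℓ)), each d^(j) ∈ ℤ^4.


Via rank(M_{q-1}∘⋯∘M_p): M ≅ I[1,1]^2, I[2,2], I[2,3]^2, I[2,4], I[4,4].
μ_θ-semistable layers: μ^(1)=1; μ^(2)=1/2; μ^(3)=-3

((0, 1, 0, 2); (0, 3, 3, 0); (2, 0, 0, 0))


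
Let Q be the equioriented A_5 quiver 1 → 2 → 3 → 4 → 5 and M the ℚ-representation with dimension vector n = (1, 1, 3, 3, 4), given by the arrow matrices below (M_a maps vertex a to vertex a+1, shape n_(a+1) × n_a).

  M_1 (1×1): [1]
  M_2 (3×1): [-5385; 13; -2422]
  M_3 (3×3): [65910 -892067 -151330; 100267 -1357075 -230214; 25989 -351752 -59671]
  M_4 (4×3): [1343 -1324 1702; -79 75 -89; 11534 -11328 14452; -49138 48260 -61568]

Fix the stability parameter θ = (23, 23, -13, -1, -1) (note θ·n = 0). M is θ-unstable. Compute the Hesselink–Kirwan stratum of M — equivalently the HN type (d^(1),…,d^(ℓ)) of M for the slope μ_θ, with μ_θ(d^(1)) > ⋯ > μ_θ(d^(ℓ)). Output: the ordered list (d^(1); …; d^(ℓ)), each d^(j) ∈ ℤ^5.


Via rank(M_{q-1}∘⋯∘M_p): M ≅ I[1,5], I[3,4], I[3,5], I[5,5]^2.
μ_θ-semistable layers: μ^(1)=31/5; μ^(2)=-1; μ^(3)=-13

((1, 1, 1, 1, 1); (0, 0, 0, 2, 3); (0, 0, 2, 0, 0))


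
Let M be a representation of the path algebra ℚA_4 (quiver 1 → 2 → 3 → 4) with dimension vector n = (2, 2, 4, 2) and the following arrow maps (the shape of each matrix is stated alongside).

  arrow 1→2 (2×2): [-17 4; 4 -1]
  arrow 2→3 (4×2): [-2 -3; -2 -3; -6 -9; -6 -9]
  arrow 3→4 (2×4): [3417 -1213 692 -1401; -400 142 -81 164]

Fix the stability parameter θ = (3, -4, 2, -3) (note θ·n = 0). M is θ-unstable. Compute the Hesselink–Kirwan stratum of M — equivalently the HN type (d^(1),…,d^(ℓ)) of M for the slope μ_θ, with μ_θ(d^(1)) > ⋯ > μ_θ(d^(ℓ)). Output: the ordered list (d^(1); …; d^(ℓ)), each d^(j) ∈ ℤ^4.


Barcode: M ≅ I[1,2], I[1,4], I[3,3]^2, I[3,4]. HN layers by μ_θ (2 steps, strictly decreasing):
  μ^(1)=2; μ^(2)=-1/2

((0, 0, 2, 0); (2, 2, 2, 2))


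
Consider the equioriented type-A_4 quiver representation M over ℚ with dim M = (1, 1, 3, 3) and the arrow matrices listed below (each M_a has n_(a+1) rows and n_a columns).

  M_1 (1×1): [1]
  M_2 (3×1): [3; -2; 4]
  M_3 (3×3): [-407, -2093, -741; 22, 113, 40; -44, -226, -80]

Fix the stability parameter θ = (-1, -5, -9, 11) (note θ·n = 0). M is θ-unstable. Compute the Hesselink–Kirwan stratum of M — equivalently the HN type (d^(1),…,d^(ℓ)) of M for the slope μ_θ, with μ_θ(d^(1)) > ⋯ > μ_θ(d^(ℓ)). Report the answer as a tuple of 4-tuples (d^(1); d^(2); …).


Interval decomposition of M: I[1,4], I[3,3], I[3,4], I[4,4].
HN type (ℓ=3): μ^(1)=11; μ^(2)=-5; μ^(3)=-9

((0, 0, 0, 3); (1, 1, 1, 0); (0, 0, 2, 0))


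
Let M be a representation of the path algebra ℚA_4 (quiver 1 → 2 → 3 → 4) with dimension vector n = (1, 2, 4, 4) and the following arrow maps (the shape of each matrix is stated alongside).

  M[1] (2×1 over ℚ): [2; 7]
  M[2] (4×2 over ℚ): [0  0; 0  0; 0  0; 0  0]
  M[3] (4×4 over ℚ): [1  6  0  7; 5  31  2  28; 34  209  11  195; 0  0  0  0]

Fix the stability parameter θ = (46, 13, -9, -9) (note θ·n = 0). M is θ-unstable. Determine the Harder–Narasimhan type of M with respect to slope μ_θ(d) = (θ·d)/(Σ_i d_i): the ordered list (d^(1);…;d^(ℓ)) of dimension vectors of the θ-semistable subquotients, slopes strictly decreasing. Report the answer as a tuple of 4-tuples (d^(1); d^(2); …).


Via rank(M_{q-1}∘⋯∘M_p): M ≅ I[1,2], I[2,2], I[3,3], I[3,4]^3, I[4,4].
μ_θ-semistable layers: μ^(1)=59/2; μ^(2)=13; μ^(3)=-9

((1, 1, 0, 0); (0, 1, 0, 0); (0, 0, 4, 4))


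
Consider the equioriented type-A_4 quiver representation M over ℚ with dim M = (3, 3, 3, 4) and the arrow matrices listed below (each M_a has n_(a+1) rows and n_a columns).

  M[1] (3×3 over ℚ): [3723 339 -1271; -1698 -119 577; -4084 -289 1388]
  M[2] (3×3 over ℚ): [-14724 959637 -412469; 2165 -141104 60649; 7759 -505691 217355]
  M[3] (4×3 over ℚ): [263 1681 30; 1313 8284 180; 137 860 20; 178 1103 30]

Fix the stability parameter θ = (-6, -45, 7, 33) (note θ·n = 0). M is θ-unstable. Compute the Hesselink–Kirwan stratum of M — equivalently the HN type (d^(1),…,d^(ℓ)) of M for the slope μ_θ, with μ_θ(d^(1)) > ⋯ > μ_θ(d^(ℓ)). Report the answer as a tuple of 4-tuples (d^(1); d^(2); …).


Barcode: M ≅ I[1,3], I[1,4]^2, I[4,4]^2. HN layers by μ_θ (3 steps, strictly decreasing):
  μ^(1)=33; μ^(2)=7; μ^(3)=-51/2

((0, 0, 0, 4); (0, 0, 3, 0); (3, 3, 0, 0))


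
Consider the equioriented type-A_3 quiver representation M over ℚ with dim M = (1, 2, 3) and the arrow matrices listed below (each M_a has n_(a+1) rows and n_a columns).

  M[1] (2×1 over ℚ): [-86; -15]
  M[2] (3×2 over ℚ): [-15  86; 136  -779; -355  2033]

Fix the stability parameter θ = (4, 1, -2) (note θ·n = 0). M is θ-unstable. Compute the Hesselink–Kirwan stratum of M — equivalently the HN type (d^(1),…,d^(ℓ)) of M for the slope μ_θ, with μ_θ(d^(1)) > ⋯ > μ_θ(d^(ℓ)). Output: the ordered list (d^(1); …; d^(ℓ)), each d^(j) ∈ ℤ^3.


Via rank(M_{q-1}∘⋯∘M_p): M ≅ I[1,3], I[2,3], I[3,3].
μ_θ-semistable layers: μ^(1)=1; μ^(2)=-1/2; μ^(3)=-2

((1, 1, 1); (0, 1, 1); (0, 0, 1))


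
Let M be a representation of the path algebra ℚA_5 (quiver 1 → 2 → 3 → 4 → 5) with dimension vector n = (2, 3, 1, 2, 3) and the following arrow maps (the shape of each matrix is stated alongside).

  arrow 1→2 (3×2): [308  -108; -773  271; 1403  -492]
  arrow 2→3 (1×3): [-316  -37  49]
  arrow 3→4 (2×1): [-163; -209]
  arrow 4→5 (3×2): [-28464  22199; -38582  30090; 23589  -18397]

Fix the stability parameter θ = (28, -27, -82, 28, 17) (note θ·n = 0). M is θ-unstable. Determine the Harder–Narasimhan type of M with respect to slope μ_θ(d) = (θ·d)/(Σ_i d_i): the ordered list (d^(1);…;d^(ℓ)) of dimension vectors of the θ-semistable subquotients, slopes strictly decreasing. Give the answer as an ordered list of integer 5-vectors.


Interval decomposition of M: I[1,2], I[1,5], I[2,2], I[4,5], I[5,5].
HN type (ℓ=4): μ^(1)=45/2; μ^(2)=17; μ^(3)=1/2; μ^(4)=-27

((0, 0, 0, 2, 2); (0, 0, 0, 0, 1); (1, 1, 0, 0, 0); (1, 2, 1, 0, 0))


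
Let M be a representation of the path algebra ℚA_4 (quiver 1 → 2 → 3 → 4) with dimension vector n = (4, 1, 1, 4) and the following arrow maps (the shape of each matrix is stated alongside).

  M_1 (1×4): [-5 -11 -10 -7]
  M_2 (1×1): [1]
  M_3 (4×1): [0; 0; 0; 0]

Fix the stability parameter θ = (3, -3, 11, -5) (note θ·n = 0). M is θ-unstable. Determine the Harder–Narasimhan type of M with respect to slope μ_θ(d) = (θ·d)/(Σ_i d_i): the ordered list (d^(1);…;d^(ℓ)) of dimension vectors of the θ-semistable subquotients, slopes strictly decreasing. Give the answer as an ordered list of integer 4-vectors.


Via rank(M_{q-1}∘⋯∘M_p): M ≅ I[1,1]^3, I[1,3], I[4,4]^4.
μ_θ-semistable layers: μ^(1)=11; μ^(2)=3; μ^(3)=0; μ^(4)=-5

((0, 0, 1, 0); (3, 0, 0, 0); (1, 1, 0, 0); (0, 0, 0, 4))


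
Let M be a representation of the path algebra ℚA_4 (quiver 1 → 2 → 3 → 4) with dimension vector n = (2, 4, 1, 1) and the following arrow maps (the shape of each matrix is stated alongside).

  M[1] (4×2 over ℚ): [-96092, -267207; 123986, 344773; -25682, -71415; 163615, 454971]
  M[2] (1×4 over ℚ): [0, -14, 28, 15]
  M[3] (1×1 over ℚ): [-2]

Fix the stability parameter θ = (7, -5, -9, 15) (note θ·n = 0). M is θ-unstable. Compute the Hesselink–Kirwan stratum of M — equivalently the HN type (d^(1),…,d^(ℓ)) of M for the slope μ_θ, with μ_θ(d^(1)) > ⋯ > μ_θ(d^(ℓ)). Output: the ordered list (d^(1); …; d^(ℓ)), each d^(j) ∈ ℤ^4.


Barcode: M ≅ I[1,2], I[1,4], I[2,2]^2. HN layers by μ_θ (4 steps, strictly decreasing):
  μ^(1)=15; μ^(2)=1; μ^(3)=-7/3; μ^(4)=-5

((0, 0, 0, 1); (1, 1, 0, 0); (1, 1, 1, 0); (0, 2, 0, 0))


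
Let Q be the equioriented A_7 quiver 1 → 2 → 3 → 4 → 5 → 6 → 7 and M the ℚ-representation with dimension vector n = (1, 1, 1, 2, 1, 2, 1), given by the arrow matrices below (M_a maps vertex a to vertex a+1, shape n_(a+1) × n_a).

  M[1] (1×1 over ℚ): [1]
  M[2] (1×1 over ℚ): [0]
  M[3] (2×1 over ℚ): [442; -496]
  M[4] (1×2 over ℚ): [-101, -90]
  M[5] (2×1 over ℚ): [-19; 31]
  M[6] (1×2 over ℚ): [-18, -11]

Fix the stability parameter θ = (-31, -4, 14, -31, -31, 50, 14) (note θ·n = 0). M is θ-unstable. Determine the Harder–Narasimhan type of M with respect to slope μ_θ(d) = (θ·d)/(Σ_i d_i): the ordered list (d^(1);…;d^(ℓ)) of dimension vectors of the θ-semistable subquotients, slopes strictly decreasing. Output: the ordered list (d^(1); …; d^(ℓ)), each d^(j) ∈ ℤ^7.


Via rank(M_{q-1}∘⋯∘M_p): M ≅ I[1,2], I[3,7], I[4,4], I[6,6].
μ_θ-semistable layers: μ^(1)=50; μ^(2)=32; μ^(3)=-4; μ^(4)=-16; μ^(5)=-31

((0, 0, 0, 0, 0, 1, 0); (0, 0, 0, 0, 0, 1, 1); (0, 1, 0, 0, 0, 0, 0); (0, 0, 1, 1, 1, 0, 0); (1, 0, 0, 1, 0, 0, 0))


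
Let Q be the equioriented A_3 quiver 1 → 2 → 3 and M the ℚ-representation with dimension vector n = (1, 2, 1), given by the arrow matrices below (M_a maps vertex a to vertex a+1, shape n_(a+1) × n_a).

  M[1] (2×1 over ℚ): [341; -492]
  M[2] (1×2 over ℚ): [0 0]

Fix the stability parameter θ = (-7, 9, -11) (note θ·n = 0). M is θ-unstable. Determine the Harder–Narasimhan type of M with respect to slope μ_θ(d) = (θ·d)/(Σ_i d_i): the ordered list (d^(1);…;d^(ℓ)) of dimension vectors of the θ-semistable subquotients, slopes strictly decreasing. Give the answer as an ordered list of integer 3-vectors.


Interval decomposition of M: I[1,2], I[2,2], I[3,3].
HN type (ℓ=3): μ^(1)=9; μ^(2)=-7; μ^(3)=-11

((0, 2, 0); (1, 0, 0); (0, 0, 1))


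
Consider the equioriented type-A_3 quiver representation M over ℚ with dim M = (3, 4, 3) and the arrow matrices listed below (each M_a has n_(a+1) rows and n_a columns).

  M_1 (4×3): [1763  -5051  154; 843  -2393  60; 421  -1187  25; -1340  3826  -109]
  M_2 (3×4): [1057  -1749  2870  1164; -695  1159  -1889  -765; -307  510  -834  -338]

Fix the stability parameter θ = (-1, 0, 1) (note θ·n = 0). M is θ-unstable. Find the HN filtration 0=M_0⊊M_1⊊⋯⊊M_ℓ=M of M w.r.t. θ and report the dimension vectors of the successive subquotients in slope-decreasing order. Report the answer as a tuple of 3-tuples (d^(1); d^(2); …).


Via rank(M_{q-1}∘⋯∘M_p): M ≅ I[1,2], I[1,3]^2, I[2,3].
μ_θ-semistable layers: μ^(1)=1; μ^(2)=0; μ^(3)=-1

((0, 0, 3); (0, 4, 0); (3, 0, 0))


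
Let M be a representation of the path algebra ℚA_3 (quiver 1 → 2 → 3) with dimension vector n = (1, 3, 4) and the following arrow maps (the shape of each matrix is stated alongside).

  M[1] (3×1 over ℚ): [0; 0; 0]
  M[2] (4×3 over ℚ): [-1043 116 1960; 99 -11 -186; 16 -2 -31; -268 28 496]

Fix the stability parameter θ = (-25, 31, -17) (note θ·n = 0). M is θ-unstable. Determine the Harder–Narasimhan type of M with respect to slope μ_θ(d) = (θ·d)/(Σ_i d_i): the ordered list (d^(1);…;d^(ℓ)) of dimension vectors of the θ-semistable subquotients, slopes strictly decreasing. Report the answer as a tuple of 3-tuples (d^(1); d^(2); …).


Interval decomposition of M: I[1,1], I[2,3]^3, I[3,3].
HN type (ℓ=3): μ^(1)=7; μ^(2)=-17; μ^(3)=-25

((0, 3, 3); (0, 0, 1); (1, 0, 0))


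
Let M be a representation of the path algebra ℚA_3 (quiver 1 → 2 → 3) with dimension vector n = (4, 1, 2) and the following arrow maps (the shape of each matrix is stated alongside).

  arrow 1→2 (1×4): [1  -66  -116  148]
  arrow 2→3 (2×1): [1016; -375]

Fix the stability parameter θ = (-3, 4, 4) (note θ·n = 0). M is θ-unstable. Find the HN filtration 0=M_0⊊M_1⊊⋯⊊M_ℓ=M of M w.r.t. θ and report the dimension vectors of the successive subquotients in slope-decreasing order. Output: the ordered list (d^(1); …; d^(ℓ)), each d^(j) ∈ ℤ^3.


Interval decomposition of M: I[1,1]^3, I[1,3], I[3,3].
HN type (ℓ=2): μ^(1)=4; μ^(2)=-3

((0, 1, 2); (4, 0, 0))


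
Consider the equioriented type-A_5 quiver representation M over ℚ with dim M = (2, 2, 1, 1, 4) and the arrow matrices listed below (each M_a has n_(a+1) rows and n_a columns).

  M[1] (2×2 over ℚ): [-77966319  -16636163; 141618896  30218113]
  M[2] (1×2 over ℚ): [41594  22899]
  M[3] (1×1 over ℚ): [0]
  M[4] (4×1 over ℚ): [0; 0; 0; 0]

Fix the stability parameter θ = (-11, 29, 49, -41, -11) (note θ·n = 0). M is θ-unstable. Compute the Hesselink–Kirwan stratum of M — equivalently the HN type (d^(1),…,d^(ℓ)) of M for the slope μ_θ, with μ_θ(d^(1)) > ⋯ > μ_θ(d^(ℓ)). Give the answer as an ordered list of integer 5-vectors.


Interval decomposition of M: I[1,2], I[1,3], I[4,4], I[5,5]^4.
HN type (ℓ=4): μ^(1)=49; μ^(2)=29; μ^(3)=-11; μ^(4)=-41

((0, 0, 1, 0, 0); (0, 2, 0, 0, 0); (2, 0, 0, 0, 4); (0, 0, 0, 1, 0))


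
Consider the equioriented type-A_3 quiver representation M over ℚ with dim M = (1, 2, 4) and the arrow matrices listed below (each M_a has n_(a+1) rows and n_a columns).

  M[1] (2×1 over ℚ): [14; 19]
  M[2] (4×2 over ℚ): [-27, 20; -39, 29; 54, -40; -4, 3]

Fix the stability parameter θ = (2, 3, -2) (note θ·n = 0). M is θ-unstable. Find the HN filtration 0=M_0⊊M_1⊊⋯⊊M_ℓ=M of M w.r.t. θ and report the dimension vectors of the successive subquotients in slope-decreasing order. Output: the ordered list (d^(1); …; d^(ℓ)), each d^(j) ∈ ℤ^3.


Via rank(M_{q-1}∘⋯∘M_p): M ≅ I[1,3], I[2,3], I[3,3]^2.
μ_θ-semistable layers: μ^(1)=1; μ^(2)=1/2; μ^(3)=-2

((1, 1, 1); (0, 1, 1); (0, 0, 2))


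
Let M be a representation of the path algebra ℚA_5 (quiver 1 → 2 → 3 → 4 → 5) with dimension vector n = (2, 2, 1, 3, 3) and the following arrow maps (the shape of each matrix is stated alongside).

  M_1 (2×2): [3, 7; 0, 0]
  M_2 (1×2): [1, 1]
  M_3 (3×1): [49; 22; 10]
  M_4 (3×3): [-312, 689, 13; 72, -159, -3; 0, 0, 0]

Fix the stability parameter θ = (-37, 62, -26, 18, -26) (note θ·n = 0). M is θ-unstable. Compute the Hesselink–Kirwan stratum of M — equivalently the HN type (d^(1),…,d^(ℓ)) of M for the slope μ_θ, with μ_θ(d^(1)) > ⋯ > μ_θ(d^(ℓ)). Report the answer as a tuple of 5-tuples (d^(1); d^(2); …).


Interval decomposition of M: I[1,1], I[1,4], I[2,2], I[4,4], I[4,5], I[5,5]^2.
HN type (ℓ=5): μ^(1)=62; μ^(2)=18; μ^(3)=-4; μ^(4)=-26; μ^(5)=-37

((0, 1, 0, 0, 0); (0, 1, 1, 2, 0); (0, 0, 0, 1, 1); (0, 0, 0, 0, 2); (2, 0, 0, 0, 0))


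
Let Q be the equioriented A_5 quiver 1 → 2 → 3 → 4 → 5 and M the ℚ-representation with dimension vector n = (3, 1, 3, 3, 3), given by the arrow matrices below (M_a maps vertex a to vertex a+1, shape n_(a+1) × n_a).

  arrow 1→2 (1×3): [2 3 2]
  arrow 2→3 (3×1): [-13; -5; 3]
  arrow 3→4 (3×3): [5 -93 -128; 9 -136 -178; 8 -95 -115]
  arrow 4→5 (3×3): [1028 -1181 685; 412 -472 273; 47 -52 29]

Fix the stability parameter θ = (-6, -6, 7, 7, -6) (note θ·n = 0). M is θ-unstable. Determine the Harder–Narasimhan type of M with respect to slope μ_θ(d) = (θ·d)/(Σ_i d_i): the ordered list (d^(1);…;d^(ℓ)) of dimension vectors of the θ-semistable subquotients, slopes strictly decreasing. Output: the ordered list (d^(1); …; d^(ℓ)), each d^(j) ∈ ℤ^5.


Via rank(M_{q-1}∘⋯∘M_p): M ≅ I[1,1]^2, I[1,5], I[3,5]^2.
μ_θ-semistable layers: μ^(1)=8/3; μ^(2)=-6

((0, 0, 3, 3, 3); (3, 1, 0, 0, 0))


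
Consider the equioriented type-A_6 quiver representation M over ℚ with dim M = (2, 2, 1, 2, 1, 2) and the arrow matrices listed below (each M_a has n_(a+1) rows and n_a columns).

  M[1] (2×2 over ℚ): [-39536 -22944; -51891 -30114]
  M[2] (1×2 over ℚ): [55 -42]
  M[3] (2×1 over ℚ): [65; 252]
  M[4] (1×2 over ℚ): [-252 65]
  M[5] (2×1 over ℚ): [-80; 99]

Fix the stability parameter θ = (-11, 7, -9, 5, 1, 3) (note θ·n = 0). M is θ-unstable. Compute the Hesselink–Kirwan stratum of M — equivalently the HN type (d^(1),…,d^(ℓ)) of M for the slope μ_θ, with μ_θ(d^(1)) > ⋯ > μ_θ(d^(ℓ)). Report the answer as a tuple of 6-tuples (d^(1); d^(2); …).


Via rank(M_{q-1}∘⋯∘M_p): M ≅ I[1,1], I[1,4], I[2,2], I[4,6], I[6,6].
μ_θ-semistable layers: μ^(1)=7; μ^(2)=5; μ^(3)=3; μ^(4)=-1; μ^(5)=-11

((0, 1, 0, 0, 0, 0); (0, 0, 0, 1, 0, 0); (0, 0, 0, 1, 1, 2); (0, 1, 1, 0, 0, 0); (2, 0, 0, 0, 0, 0))


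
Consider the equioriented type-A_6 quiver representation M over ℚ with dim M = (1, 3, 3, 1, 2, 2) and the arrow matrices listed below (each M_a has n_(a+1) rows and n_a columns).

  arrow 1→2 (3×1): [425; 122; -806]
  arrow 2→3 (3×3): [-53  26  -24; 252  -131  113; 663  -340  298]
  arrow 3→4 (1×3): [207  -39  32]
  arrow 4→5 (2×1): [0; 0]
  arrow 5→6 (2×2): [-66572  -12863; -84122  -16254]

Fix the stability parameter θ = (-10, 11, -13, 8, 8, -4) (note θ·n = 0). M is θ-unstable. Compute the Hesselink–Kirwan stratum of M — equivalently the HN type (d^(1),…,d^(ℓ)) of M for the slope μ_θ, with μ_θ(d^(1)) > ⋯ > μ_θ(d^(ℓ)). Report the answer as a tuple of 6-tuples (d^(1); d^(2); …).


Via rank(M_{q-1}∘⋯∘M_p): M ≅ I[1,4], I[2,2], I[2,3], I[3,3], I[5,6]^2.
μ_θ-semistable layers: μ^(1)=11; μ^(2)=8; μ^(3)=2; μ^(4)=-1; μ^(5)=-10; μ^(6)=-13

((0, 1, 0, 0, 0, 0); (0, 0, 0, 1, 0, 0); (0, 0, 0, 0, 2, 2); (0, 2, 2, 0, 0, 0); (1, 0, 0, 0, 0, 0); (0, 0, 1, 0, 0, 0))


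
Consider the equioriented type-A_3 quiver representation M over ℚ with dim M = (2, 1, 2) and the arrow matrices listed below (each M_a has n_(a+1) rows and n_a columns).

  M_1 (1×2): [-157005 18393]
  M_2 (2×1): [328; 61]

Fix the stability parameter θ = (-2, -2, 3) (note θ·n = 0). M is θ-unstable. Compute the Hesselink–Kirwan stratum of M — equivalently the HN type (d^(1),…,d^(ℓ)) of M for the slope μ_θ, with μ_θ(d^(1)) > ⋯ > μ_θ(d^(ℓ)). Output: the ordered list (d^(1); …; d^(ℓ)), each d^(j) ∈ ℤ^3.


Interval decomposition of M: I[1,1], I[1,3], I[3,3].
HN type (ℓ=2): μ^(1)=3; μ^(2)=-2

((0, 0, 2); (2, 1, 0))


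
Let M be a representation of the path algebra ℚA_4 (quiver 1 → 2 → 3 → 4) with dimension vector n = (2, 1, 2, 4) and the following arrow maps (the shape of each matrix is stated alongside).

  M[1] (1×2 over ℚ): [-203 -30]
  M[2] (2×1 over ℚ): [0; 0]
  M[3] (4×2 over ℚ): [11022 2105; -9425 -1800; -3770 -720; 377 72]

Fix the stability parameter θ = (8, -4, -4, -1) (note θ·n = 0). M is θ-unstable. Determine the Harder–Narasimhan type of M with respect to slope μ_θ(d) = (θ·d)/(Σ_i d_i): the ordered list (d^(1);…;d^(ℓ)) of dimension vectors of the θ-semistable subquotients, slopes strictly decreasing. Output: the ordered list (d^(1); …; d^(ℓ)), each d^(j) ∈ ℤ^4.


Via rank(M_{q-1}∘⋯∘M_p): M ≅ I[1,1], I[1,2], I[3,4]^2, I[4,4]^2.
μ_θ-semistable layers: μ^(1)=8; μ^(2)=2; μ^(3)=-1; μ^(4)=-4

((1, 0, 0, 0); (1, 1, 0, 0); (0, 0, 0, 4); (0, 0, 2, 0))


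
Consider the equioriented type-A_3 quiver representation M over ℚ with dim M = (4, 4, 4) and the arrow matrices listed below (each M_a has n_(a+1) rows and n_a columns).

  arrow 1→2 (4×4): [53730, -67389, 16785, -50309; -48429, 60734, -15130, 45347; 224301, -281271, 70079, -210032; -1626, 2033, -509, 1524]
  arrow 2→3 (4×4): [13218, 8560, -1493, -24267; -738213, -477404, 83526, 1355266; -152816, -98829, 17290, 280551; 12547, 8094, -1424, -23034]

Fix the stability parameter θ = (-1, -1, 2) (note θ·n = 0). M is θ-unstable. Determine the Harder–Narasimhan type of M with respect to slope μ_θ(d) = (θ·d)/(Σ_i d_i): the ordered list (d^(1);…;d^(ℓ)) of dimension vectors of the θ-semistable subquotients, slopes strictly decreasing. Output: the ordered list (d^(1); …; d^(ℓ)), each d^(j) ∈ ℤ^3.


Barcode: M ≅ I[1,1], I[1,3]^3, I[2,2], I[3,3]. HN layers by μ_θ (2 steps, strictly decreasing):
  μ^(1)=2; μ^(2)=-1

((0, 0, 4); (4, 4, 0))


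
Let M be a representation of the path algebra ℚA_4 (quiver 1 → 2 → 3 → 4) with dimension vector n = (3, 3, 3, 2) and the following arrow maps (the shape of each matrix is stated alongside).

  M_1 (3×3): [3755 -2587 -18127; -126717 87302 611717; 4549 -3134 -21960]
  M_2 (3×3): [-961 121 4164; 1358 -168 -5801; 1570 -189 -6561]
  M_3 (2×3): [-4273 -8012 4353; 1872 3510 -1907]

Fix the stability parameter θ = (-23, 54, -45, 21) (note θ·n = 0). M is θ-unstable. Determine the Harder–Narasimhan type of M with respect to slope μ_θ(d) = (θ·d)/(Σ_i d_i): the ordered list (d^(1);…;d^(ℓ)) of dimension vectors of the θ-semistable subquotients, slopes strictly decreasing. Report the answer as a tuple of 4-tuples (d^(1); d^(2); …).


Barcode: M ≅ I[1,3], I[1,4]^2. HN layers by μ_θ (3 steps, strictly decreasing):
  μ^(1)=21; μ^(2)=9/2; μ^(3)=-23

((0, 0, 0, 2); (0, 3, 3, 0); (3, 0, 0, 0))
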